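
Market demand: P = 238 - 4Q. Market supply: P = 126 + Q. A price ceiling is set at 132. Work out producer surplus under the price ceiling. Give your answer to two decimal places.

18.00

Free-market equilibrium: 238 - 4Q = 126 + Q gives Q* = 22.4, P* = 148.4.
At the ceiling price 132, quantity supplied is (132 - 126)/1 = 6; supply is the short side, so Q = 6 trades at P = 132.
PS is the triangle above supply below 132: (1/2)(6)(132 - 126) = 18.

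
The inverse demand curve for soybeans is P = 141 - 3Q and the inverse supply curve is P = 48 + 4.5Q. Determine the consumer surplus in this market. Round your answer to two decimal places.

Set 141 - 3Q = 48 + 4.5Q, which gives 93 = 7.5Q, so Q* = 12.4 and P* = 141 - 3(12.4) = 103.8.
Consumer surplus is the triangle under demand above P*: (1/2)(12.4)(141 - 103.8) = (1/2)(12.4)(37.2) = 230.64.

230.64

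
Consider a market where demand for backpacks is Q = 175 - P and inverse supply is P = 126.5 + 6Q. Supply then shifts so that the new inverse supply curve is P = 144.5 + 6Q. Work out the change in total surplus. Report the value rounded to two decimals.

Rewriting demand in inverse form: P = 175 - Q.
Initial equilibrium: Q_0 = 6.9286, P_0 = 168.0714; CS_0 = (1/2)(6.9286)(6.9286) = 24.0026, PS_0 = (1/2)(6.9286)(41.5714) = 144.0153.
New equilibrium: 175 - Q = 144.5 + 6Q gives Q_1 = 4.3571, P_1 = 170.6429; CS_1 = 9.4923, PS_1 = 56.9541.
Change in total surplus = (9.4923 + 56.9541) - (24.0026 + 144.0153) = -101.5714.

-101.57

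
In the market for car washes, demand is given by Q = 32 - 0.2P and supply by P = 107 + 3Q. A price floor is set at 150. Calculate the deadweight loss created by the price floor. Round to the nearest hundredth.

85.56

Rewriting demand in inverse form: P = 160 - 5Q.
Free-market equilibrium: 160 - 5Q = 107 + 3Q gives Q* = 6.625, P* = 126.875.
At the floor price 150, quantity demanded is (160 - 150)/5 = 2; demand is the short side, so Q = 2 trades at P = 150.
The lost-trades triangle has base Q* - 2 = 4.625 and height equal to the gap between the curves at Q = 2, which is 150 - 113 = 37. DWL = (1/2)(4.625)(37) = 85.5625.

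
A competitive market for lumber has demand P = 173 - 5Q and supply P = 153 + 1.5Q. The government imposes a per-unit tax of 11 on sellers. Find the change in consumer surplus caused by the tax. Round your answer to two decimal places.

Without the tax, 173 - 5Q = 153 + 1.5Q so Q* = 3.0769 and P* = 157.6154.
A tax on sellers shifts supply up by 11: 173 - 5Q = 153 + 1.5Q + 11, so Q_t = 1.3846. Buyers pay P_b = 166.0769; sellers receive P_s = P_b - 11 = 155.0769.
CS falls from (1/2)(3.0769)(15.3846) = 23.6686 to (1/2)(1.3846)(6.9231) = 4.7929, a change of -18.8757.

-18.88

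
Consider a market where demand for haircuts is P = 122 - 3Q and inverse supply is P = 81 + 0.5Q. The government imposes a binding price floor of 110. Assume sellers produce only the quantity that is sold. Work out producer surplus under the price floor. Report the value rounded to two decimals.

Free-market equilibrium: 122 - 3Q = 81 + 0.5Q gives Q* = 11.7143, P* = 86.8571.
At P = 110, buyers demand (122 - 110)/3 = 4 while sellers would supply more, so the quantity traded is 4 at price 110.
The supply price at Q = 4 is 83. PS is the trapezoid between 110 and supply over [0, 4]: (1/2)[(110 - 81) + (110 - 83)](4) = 112.

112.00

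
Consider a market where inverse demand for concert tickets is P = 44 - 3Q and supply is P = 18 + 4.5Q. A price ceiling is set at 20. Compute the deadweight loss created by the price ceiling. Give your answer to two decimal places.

34.25

Free-market equilibrium: 44 - 3Q = 18 + 4.5Q gives Q* = 3.4667, P* = 33.6.
At P = 20, sellers supply (20 - 18)/4.5 = 0.4444 while buyers want more, so the quantity traded is 0.4444 at price 20.
At Q = 0.4444 the demand price is 42.6667 and the supply price is 20. Deadweight loss is the triangle between the curves from 0.4444 to 3.4667: (1/2)(42.6667 - 20)(3.4667 - 0.4444) = 34.2519.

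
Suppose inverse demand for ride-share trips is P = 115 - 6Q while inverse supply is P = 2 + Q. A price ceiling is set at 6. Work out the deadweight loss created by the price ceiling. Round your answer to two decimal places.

516.07

Without the control, 115 - 6Q = 2 + Q so Q* = 16.1429 and P* = 18.1429.
At the ceiling price 6, quantity supplied is (6 - 2)/1 = 4; supply is the short side, so Q = 4 trades at P = 6.
At Q = 4 the demand price is 91 and the supply price is 6. Deadweight loss is the triangle between the curves from 4 to 16.1429: (1/2)(91 - 6)(16.1429 - 4) = 516.0714.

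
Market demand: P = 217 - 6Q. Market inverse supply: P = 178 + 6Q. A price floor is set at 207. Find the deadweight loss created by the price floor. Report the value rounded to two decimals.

15.04

Free-market equilibrium: 217 - 6Q = 178 + 6Q gives Q* = 3.25, P* = 197.5.
At P = 207, buyers demand (217 - 207)/6 = 1.6667 while sellers would supply more, so the quantity traded is 1.6667 at price 207.
The lost-trades triangle has base Q* - 1.6667 = 1.5833 and height equal to the gap between the curves at Q = 1.6667, which is 207 - 188 = 19. DWL = (1/2)(1.5833)(19) = 15.0417.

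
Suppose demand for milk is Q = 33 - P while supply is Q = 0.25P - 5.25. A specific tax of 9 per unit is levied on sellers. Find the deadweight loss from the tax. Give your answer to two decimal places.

Rewriting demand in inverse form: P = 33 - Q.
Rewriting supply in inverse form: P = 21 + 4Q.
Pre-tax equilibrium: 33 - Q = 21 + 4Q gives Q* = 2.4, P* = 30.6.
A tax on sellers shifts supply up by 9: 33 - Q = 21 + 4Q + 9, so Q_t = 0.6. Buyers pay P_b = 32.4; sellers receive P_s = P_b - 9 = 23.4.
Deadweight loss is the triangle between the curves from Q_t to Q*: (1/2)(2.4 - 0.6)(9) = 8.1.

8.10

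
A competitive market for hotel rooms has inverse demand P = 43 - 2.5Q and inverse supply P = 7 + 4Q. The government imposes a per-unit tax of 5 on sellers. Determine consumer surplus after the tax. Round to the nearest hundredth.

28.43

Pre-tax equilibrium: 43 - 2.5Q = 7 + 4Q gives Q* = 5.5385, P* = 29.1538.
A tax on sellers shifts supply up by 5: 43 - 2.5Q = 7 + 4Q + 5, so Q_t = 4.7692. Buyers pay P_b = 31.0769; sellers receive P_s = P_b - 5 = 26.0769.
CS = (1/2)(Q_t)(43 - P_b) = (1/2)(4.7692)(11.9231) = 28.432.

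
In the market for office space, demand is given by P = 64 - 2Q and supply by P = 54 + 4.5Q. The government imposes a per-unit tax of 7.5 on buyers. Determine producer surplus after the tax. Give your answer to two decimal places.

0.33

Without the tax, 64 - 2Q = 54 + 4.5Q so Q* = 1.5385 and P* = 60.9231.
A tax on buyers shifts demand down by 7.5: (64 - 7.5) - 2Q = 54 + 4.5Q, so Q_t = 0.3846. Buyers pay P_b = 63.2308; sellers receive P_s = P_b - 7.5 = 55.7308.
Producer surplus is the triangle above supply below P_s: (1/2)(0.3846)(55.7308 - 54) = 0.3328.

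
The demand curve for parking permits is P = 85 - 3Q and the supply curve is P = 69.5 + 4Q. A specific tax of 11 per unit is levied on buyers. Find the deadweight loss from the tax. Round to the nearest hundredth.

8.64

Without the tax, 85 - 3Q = 69.5 + 4Q so Q* = 2.2143 and P* = 78.3571.
With the tax, buyers' net willingness to pay falls by 11: (85 - 11) - 3Q = 69.5 + 4Q, so Q_t = 0.6429. Buyers pay P_b = 83.0714; sellers receive P_s = P_b - 11 = 72.0714.
Deadweight loss is the triangle between the curves from Q_t to Q*: (1/2)(2.2143 - 0.6429)(11) = 8.6429.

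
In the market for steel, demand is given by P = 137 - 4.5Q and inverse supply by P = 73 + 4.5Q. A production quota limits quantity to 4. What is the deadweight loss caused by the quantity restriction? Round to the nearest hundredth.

43.56

Unrestricted equilibrium: Q* = (137 - 73)/(4.5 + 4.5) = 7.1111.
At Q = 4 the demand price is 137 - 4.5(4) = 119 and the supply price is 73 + 4.5(4) = 91.
DWL = (1/2)(gap between curves at 4) x (Q* - 4) = (1/2)(28)(3.1111) = 43.5556.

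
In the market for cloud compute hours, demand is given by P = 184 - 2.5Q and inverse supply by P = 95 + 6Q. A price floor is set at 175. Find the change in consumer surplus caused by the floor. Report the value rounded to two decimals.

Free-market equilibrium: 184 - 2.5Q = 95 + 6Q gives Q* = 10.4706, P* = 157.8235.
At the floor price 175, quantity demanded is (184 - 175)/2.5 = 3.6; demand is the short side, so Q = 3.6 trades at P = 175.
CS goes from (1/2)(10.4706)(26.1765) = 137.0415 to 16.2 (computed as (184 - 175)(3.6) - (1/2)(2.5)(3.6)^2), a change of -120.8415.

-120.84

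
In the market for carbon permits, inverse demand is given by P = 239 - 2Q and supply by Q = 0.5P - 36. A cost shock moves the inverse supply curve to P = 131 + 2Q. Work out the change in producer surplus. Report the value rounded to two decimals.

Rewriting supply in inverse form: P = 72 + 2Q.
Initial equilibrium: Q_0 = 41.75, P_0 = 155.5; CS_0 = (1/2)(41.75)(83.5) = 1743.0625, PS_0 = (1/2)(41.75)(83.5) = 1743.0625.
New equilibrium: 239 - 2Q = 131 + 2Q gives Q_1 = 27, P_1 = 185; CS_1 = 729, PS_1 = 729.
Change in producer surplus = 729 - 1743.0625 = -1014.0625.

-1014.06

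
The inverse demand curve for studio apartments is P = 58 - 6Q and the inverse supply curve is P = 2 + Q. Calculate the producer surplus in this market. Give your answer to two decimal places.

32.00

Equilibrium: 58 - 6Q = 2 + Q, so Q* = 8 and P* = 10.
The supply curve's price intercept is 2, so PS = (1/2)(Q*)(P* - 2) = (1/2)(8)(8) = 32.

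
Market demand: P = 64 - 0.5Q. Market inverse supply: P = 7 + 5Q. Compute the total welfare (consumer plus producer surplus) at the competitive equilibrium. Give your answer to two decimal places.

295.36

Setting demand equal to supply, 57 = 5.5Q, so Q* = 10.3636 and P* = 58.8182.
CS = (1/2)(10.3636)(5.1818) = 26.8512 and PS = (1/2)(10.3636)(51.8182) = 268.5124, so total surplus = 295.3636.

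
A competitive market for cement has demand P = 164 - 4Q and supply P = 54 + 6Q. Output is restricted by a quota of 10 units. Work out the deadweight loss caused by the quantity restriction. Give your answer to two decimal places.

5.00

Unrestricted equilibrium: Q* = (164 - 54)/(4 + 6) = 11.
At Q = 10 the demand price is 164 - 4(10) = 124 and the supply price is 54 + 6(10) = 114.
DWL = (1/2)(gap between curves at 10) x (Q* - 10) = (1/2)(10)(1) = 5.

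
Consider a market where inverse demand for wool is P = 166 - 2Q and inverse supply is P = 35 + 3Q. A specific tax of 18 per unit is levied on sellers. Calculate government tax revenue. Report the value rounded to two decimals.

406.80

Without the tax, 166 - 2Q = 35 + 3Q so Q* = 26.2 and P* = 113.6.
A tax on sellers shifts supply up by 18: 166 - 2Q = 35 + 3Q + 18, so Q_t = 22.6. Buyers pay P_b = 120.8; sellers receive P_s = P_b - 18 = 102.8.
Tax revenue = t x Q_t = 18 x 22.6 = 406.8.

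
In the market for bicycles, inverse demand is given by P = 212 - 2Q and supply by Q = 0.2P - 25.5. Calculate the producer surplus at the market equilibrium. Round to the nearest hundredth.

Rewriting supply in inverse form: P = 127.5 + 5Q.
Set 212 - 2Q = 127.5 + 5Q, which gives 84.5 = 7Q, so Q* = 12.0714 and P* = 212 - 2(12.0714) = 187.8571.
Producer surplus is the triangle above supply below P*: (1/2)(12.0714)(187.8571 - 127.5) = (1/2)(12.0714)(60.3571) = 364.2985.

364.30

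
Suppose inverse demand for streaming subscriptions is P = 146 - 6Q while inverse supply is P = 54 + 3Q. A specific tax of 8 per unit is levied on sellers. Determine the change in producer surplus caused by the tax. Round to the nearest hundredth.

-26.07

Pre-tax equilibrium: 146 - 6Q = 54 + 3Q gives Q* = 10.2222, P* = 84.6667.
With the tax, sellers need 8 more per unit: 146 - 6Q = 54 + 3Q + 8, so Q_t = 9.3333. Buyers pay P_b = 90; sellers receive P_s = P_b - 8 = 82.
Producers lose the trapezoid between P_s and P* out to Q_t plus the triangle from Q_t to Q*: change in PS = 130.6667 - 156.7407 = -26.0741.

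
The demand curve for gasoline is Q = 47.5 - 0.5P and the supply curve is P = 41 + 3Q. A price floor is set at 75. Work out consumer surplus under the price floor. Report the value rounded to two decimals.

100.00

Rewriting demand in inverse form: P = 95 - 2Q.
Free-market equilibrium: 95 - 2Q = 41 + 3Q gives Q* = 10.8, P* = 73.4.
At P = 75, buyers demand (95 - 75)/2 = 10 while sellers would supply more, so the quantity traded is 10 at price 75.
CS is the triangle under demand above 75: (1/2)(10)(95 - 75) = 100.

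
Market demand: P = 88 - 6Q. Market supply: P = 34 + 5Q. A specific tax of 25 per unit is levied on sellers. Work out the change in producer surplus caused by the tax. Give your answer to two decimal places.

-42.87

Pre-tax equilibrium: 88 - 6Q = 34 + 5Q gives Q* = 4.9091, P* = 58.5455.
With the tax, sellers need 25 more per unit: 88 - 6Q = 34 + 5Q + 25, so Q_t = 2.6364. Buyers pay P_b = 72.1818; sellers receive P_s = P_b - 25 = 47.1818.
PS falls from (1/2)(4.9091)(24.5455) = 60.2479 to (1/2)(2.6364)(13.1818) = 17.376, a change of -42.8719.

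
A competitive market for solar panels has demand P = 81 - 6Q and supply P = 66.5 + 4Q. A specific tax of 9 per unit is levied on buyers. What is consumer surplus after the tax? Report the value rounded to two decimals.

0.91

Without the tax, 81 - 6Q = 66.5 + 4Q so Q* = 1.45 and P* = 72.3.
A tax on buyers shifts demand down by 9: (81 - 9) - 6Q = 66.5 + 4Q, so Q_t = 0.55. Buyers pay P_b = 77.7; sellers receive P_s = P_b - 9 = 68.7.
Consumer surplus is the triangle under demand above P_b: (1/2)(0.55)(81 - 77.7) = 0.9075.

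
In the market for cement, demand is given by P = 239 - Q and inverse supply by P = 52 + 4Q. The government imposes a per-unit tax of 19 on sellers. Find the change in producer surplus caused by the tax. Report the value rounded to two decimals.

-539.60

Without the tax, 239 - Q = 52 + 4Q so Q* = 37.4 and P* = 201.6.
With the tax, sellers need 19 more per unit: 239 - Q = 52 + 4Q + 19, so Q_t = 33.6. Buyers pay P_b = 205.4; sellers receive P_s = P_b - 19 = 186.4.
Producers lose the trapezoid between P_s and P* out to Q_t plus the triangle from Q_t to Q*: change in PS = 2257.92 - 2797.52 = -539.6.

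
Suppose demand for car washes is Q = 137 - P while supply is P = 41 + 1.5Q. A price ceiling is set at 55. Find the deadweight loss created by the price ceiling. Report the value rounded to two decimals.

Rewriting demand in inverse form: P = 137 - Q.
Free-market equilibrium: 137 - Q = 41 + 1.5Q gives Q* = 38.4, P* = 98.6.
At P = 55, sellers supply (55 - 41)/1.5 = 9.3333 while buyers want more, so the quantity traded is 9.3333 at price 55.
At Q = 9.3333 the demand price is 127.6667 and the supply price is 55. Deadweight loss is the triangle between the curves from 9.3333 to 38.4: (1/2)(127.6667 - 55)(38.4 - 9.3333) = 1056.0889.

1056.09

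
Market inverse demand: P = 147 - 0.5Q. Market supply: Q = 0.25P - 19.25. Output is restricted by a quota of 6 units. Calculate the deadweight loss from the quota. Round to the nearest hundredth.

Rewriting supply in inverse form: P = 77 + 4Q.
Without the quota, 147 - 0.5Q = 77 + 4Q gives Q* = 15.5556.
At Q = 6 the demand price is 147 - 0.5(6) = 144 and the supply price is 77 + 4(6) = 101.
DWL = (1/2)(gap between curves at 6) x (Q* - 6) = (1/2)(43)(9.5556) = 205.4444.

205.44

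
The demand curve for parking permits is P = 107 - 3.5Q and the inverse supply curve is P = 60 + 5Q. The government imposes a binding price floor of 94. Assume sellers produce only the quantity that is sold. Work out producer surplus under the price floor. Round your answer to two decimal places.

91.80

Without the control, 107 - 3.5Q = 60 + 5Q so Q* = 5.5294 and P* = 87.6471.
At the floor price 94, quantity demanded is (107 - 94)/3.5 = 3.7143; demand is the short side, so Q = 3.7143 trades at P = 94.
The supply price at Q = 3.7143 is 78.5714. PS is the trapezoid between 94 and supply over [0, 3.7143]: (1/2)[(94 - 60) + (94 - 78.5714)](3.7143) = 91.7959.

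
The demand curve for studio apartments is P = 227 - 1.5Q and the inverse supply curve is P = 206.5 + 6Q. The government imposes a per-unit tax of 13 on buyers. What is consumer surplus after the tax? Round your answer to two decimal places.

0.75

Without the tax, 227 - 1.5Q = 206.5 + 6Q so Q* = 2.7333 and P* = 222.9.
A tax on buyers shifts demand down by 13: (227 - 13) - 1.5Q = 206.5 + 6Q, so Q_t = 1. Buyers pay P_b = 225.5; sellers receive P_s = P_b - 13 = 212.5.
Consumer surplus is the triangle under demand above P_b: (1/2)(1)(227 - 225.5) = 0.75.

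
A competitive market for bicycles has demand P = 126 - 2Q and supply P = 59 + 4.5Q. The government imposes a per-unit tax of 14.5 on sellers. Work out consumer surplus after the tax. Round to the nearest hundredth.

65.24

Without the tax, 126 - 2Q = 59 + 4.5Q so Q* = 10.3077 and P* = 105.3846.
A tax on sellers shifts supply up by 14.5: 126 - 2Q = 59 + 4.5Q + 14.5, so Q_t = 8.0769. Buyers pay P_b = 109.8462; sellers receive P_s = P_b - 14.5 = 95.3462.
CS = (1/2)(Q_t)(126 - P_b) = (1/2)(8.0769)(16.1538) = 65.2367.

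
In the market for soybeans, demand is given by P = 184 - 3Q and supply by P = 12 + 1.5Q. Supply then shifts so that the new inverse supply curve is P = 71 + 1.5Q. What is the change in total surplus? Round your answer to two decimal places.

-1868.33

Initial equilibrium: Q_0 = 38.2222, P_0 = 69.3333; CS_0 = (1/2)(38.2222)(114.6667) = 2191.4074, PS_0 = (1/2)(38.2222)(57.3333) = 1095.7037.
New equilibrium: 184 - 3Q = 71 + 1.5Q gives Q_1 = 25.1111, P_1 = 108.6667; CS_1 = 945.8519, PS_1 = 472.9259.
Change in total surplus = (945.8519 + 472.9259) - (2191.4074 + 1095.7037) = -1868.3333.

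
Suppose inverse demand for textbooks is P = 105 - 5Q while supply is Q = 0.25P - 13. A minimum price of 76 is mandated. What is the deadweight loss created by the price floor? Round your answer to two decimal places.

Rewriting supply in inverse form: P = 52 + 4Q.
Without the control, 105 - 5Q = 52 + 4Q so Q* = 5.8889 and P* = 75.5556.
At P = 76, buyers demand (105 - 76)/5 = 5.8 while sellers would supply more, so the quantity traded is 5.8 at price 76.
At Q = 5.8 the demand price is 76 and the supply price is 75.2. Deadweight loss is the triangle between the curves from 5.8 to 5.8889: (1/2)(76 - 75.2)(5.8889 - 5.8) = 0.0356.

0.04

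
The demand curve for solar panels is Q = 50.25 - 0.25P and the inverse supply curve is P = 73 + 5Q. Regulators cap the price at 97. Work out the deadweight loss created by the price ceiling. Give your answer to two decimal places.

Rewriting demand in inverse form: P = 201 - 4Q.
Without the control, 201 - 4Q = 73 + 5Q so Q* = 14.2222 and P* = 144.1111.
At the ceiling price 97, quantity supplied is (97 - 73)/5 = 4.8; supply is the short side, so Q = 4.8 trades at P = 97.
At Q = 4.8 the demand price is 181.8 and the supply price is 97. Deadweight loss is the triangle between the curves from 4.8 to 14.2222: (1/2)(181.8 - 97)(14.2222 - 4.8) = 399.5022.

399.50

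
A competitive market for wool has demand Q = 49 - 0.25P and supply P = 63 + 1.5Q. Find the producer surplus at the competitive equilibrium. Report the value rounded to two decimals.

Rewriting demand in inverse form: P = 196 - 4Q.
Equilibrium: 196 - 4Q = 63 + 1.5Q, so Q* = 24.1818 and P* = 99.2727.
Producer surplus is the triangle above supply below P*: (1/2)(24.1818)(99.2727 - 63) = (1/2)(24.1818)(36.2727) = 438.5702.

438.57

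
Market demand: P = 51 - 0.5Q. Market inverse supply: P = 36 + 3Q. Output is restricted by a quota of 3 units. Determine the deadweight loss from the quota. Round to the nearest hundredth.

2.89

Unrestricted equilibrium: Q* = (51 - 36)/(0.5 + 3) = 4.2857.
At Q = 3 the demand price is 51 - 0.5(3) = 49.5 and the supply price is 36 + 3(3) = 45.
Deadweight loss is the triangle between the curves from 3 to 4.2857: (1/2)(49.5 - 45)(4.2857 - 3) = 2.8929.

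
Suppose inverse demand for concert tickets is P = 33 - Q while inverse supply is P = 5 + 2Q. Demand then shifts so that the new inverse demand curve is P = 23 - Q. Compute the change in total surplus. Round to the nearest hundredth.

-76.67

Initial equilibrium: Q_0 = 9.3333, P_0 = 23.6667; CS_0 = (1/2)(9.3333)(9.3333) = 43.5556, PS_0 = (1/2)(9.3333)(18.6667) = 87.1111.
New equilibrium: 23 - Q = 5 + 2Q gives Q_1 = 6, P_1 = 17; CS_1 = 18, PS_1 = 36.
Change in total surplus = (18 + 36) - (43.5556 + 87.1111) = -76.6667.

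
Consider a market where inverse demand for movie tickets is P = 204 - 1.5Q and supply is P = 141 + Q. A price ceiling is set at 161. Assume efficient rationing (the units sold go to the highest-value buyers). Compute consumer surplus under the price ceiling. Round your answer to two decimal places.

560.00

Without the control, 204 - 1.5Q = 141 + Q so Q* = 25.2 and P* = 166.2.
At P = 161, sellers supply (161 - 141)/1 = 20 while buyers want more, so the quantity traded is 20 at price 161.
The demand price at Q = 20 is 174. CS is the trapezoid between demand and 161 over [0, 20]: (1/2)[(204 - 161) + (174 - 161)](20) = 560.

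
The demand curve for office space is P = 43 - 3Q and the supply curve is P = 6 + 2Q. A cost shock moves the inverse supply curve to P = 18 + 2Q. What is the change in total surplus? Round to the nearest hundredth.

Initial equilibrium: Q_0 = 7.4, P_0 = 20.8; CS_0 = (1/2)(7.4)(22.2) = 82.14, PS_0 = (1/2)(7.4)(14.8) = 54.76.
New equilibrium: 43 - 3Q = 18 + 2Q gives Q_1 = 5, P_1 = 28; CS_1 = 37.5, PS_1 = 25.
Change in total surplus = (37.5 + 25) - (82.14 + 54.76) = -74.4.

-74.40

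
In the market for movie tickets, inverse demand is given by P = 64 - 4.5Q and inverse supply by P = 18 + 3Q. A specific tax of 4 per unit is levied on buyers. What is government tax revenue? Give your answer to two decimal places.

Pre-tax equilibrium: 64 - 4.5Q = 18 + 3Q gives Q* = 6.1333, P* = 36.4.
With the tax, buyers' net willingness to pay falls by 4: (64 - 4) - 4.5Q = 18 + 3Q, so Q_t = 5.6. Buyers pay P_b = 38.8; sellers receive P_s = P_b - 4 = 34.8.
Revenue is the tax times quantity traded: 4 x 5.6 = 22.4.

22.40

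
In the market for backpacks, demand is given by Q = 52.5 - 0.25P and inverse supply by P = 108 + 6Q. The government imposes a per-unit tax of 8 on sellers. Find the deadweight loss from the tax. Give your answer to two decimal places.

3.20

Rewriting demand in inverse form: P = 210 - 4Q.
Pre-tax equilibrium: 210 - 4Q = 108 + 6Q gives Q* = 10.2, P* = 169.2.
With the tax, sellers need 8 more per unit: 210 - 4Q = 108 + 6Q + 8, so Q_t = 9.4. Buyers pay P_b = 172.4; sellers receive P_s = P_b - 8 = 164.4.
The welfare triangle lost has base Q* - Q_t = 0.8 and height t = 8, so DWL = (1/2)(0.8)(8) = 3.2.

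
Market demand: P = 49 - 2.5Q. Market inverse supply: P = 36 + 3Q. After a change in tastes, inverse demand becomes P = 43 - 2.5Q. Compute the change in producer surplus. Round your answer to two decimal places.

-5.95

Initial equilibrium: Q_0 = 2.3636, P_0 = 43.0909; CS_0 = (1/2)(2.3636)(5.9091) = 6.9835, PS_0 = (1/2)(2.3636)(7.0909) = 8.3802.
New equilibrium: 43 - 2.5Q = 36 + 3Q gives Q_1 = 1.2727, P_1 = 39.8182; CS_1 = 2.0248, PS_1 = 2.4298.
Change in producer surplus = 2.4298 - 8.3802 = -5.9504.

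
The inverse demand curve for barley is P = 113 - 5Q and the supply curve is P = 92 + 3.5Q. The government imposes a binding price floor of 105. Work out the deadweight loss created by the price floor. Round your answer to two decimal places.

3.22

Free-market equilibrium: 113 - 5Q = 92 + 3.5Q gives Q* = 2.4706, P* = 100.6471.
At P = 105, buyers demand (113 - 105)/5 = 1.6 while sellers would supply more, so the quantity traded is 1.6 at price 105.
At Q = 1.6 the demand price is 105 and the supply price is 97.6. Deadweight loss is the triangle between the curves from 1.6 to 2.4706: (1/2)(105 - 97.6)(2.4706 - 1.6) = 3.2212.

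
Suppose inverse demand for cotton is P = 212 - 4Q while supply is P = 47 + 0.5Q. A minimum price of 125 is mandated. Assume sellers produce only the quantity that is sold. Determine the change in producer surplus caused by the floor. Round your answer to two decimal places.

Without the control, 212 - 4Q = 47 + 0.5Q so Q* = 36.6667 and P* = 65.3333.
At the floor price 125, quantity demanded is (212 - 125)/4 = 21.75; demand is the short side, so Q = 21.75 trades at P = 125.
PS goes from (1/2)(36.6667)(18.3333) = 336.1111 to 1578.2344 (computed as (125 - 47)(21.75) - (1/2)(0.5)(21.75)^2), a change of 1242.1233.

1242.12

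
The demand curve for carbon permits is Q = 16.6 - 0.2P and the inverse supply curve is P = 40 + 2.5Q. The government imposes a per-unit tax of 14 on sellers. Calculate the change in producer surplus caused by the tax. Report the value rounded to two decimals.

-22.40

Rewriting demand in inverse form: P = 83 - 5Q.
Pre-tax equilibrium: 83 - 5Q = 40 + 2.5Q gives Q* = 5.7333, P* = 54.3333.
With the tax, sellers need 14 more per unit: 83 - 5Q = 40 + 2.5Q + 14, so Q_t = 3.8667. Buyers pay P_b = 63.6667; sellers receive P_s = P_b - 14 = 49.6667.
Producers lose the trapezoid between P_s and P* out to Q_t plus the triangle from Q_t to Q*: change in PS = 18.6889 - 41.0889 = -22.4.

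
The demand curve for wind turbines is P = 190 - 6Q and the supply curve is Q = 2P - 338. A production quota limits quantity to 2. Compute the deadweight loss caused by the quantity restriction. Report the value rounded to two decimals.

Rewriting supply in inverse form: P = 169 + 0.5Q.
Without the quota, 190 - 6Q = 169 + 0.5Q gives Q* = 3.2308.
At Q = 2 the demand price is 190 - 6(2) = 178 and the supply price is 169 + 0.5(2) = 170.
DWL = (1/2)(gap between curves at 2) x (Q* - 2) = (1/2)(8)(1.2308) = 4.9231.

4.92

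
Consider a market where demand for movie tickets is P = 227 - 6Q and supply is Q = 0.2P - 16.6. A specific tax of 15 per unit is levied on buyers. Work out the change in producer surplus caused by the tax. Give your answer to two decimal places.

Rewriting supply in inverse form: P = 83 + 5Q.
Pre-tax equilibrium: 227 - 6Q = 83 + 5Q gives Q* = 13.0909, P* = 148.4545.
A tax on buyers shifts demand down by 15: (227 - 15) - 6Q = 83 + 5Q, so Q_t = 11.7273. Buyers pay P_b = 156.6364; sellers receive P_s = P_b - 15 = 141.6364.
PS falls from (1/2)(13.0909)(65.4545) = 428.4298 to (1/2)(11.7273)(58.6364) = 343.8223, a change of -84.6074.

-84.61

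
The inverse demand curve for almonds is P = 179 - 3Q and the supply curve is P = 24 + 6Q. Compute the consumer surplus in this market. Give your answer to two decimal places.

444.91

Set 179 - 3Q = 24 + 6Q, which gives 155 = 9Q, so Q* = 17.2222 and P* = 179 - 3(17.2222) = 127.3333.
CS is the area between the demand curve and P* from 0 to Q*: (1/2)(17.2222)(51.6667) = 444.9074.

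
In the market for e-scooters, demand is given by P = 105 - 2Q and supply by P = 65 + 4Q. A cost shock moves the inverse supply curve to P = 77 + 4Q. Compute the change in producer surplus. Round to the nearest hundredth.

Initial equilibrium: Q_0 = 6.6667, P_0 = 91.6667; CS_0 = (1/2)(6.6667)(13.3333) = 44.4444, PS_0 = (1/2)(6.6667)(26.6667) = 88.8889.
New equilibrium: 105 - 2Q = 77 + 4Q gives Q_1 = 4.6667, P_1 = 95.6667; CS_1 = 21.7778, PS_1 = 43.5556.
Change in producer surplus = 43.5556 - 88.8889 = -45.3333.

-45.33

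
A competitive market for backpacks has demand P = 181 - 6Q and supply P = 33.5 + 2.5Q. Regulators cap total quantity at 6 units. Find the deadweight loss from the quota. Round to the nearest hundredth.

547.78

Without the quota, 181 - 6Q = 33.5 + 2.5Q gives Q* = 17.3529.
At Q = 6 the demand price is 181 - 6(6) = 145 and the supply price is 33.5 + 2.5(6) = 48.5.
Deadweight loss is the triangle between the curves from 6 to 17.3529: (1/2)(145 - 48.5)(17.3529 - 6) = 547.7794.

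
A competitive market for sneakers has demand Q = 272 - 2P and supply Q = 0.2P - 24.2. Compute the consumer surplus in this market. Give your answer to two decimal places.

Rewriting demand in inverse form: P = 136 - 0.5Q.
Rewriting supply in inverse form: P = 121 + 5Q.
Setting demand equal to supply, 15 = 5.5Q, so Q* = 2.7273 and P* = 134.6364.
Consumer surplus is the triangle under demand above P*: (1/2)(2.7273)(136 - 134.6364) = (1/2)(2.7273)(1.3636) = 1.8595.

1.86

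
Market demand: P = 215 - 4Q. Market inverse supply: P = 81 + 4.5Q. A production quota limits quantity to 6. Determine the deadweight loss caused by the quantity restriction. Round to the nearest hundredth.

Without the quota, 215 - 4Q = 81 + 4.5Q gives Q* = 15.7647.
At Q = 6 the demand price is 215 - 4(6) = 191 and the supply price is 81 + 4.5(6) = 108.
DWL = (1/2)(gap between curves at 6) x (Q* - 6) = (1/2)(83)(9.7647) = 405.2353.

405.24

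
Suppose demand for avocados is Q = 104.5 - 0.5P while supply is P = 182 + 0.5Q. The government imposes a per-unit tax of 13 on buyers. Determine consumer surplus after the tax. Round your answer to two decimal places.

Rewriting demand in inverse form: P = 209 - 2Q.
Pre-tax equilibrium: 209 - 2Q = 182 + 0.5Q gives Q* = 10.8, P* = 187.4.
A tax on buyers shifts demand down by 13: (209 - 13) - 2Q = 182 + 0.5Q, so Q_t = 5.6. Buyers pay P_b = 197.8; sellers receive P_s = P_b - 13 = 184.8.
Consumer surplus is the triangle under demand above P_b: (1/2)(5.6)(209 - 197.8) = 31.36.

31.36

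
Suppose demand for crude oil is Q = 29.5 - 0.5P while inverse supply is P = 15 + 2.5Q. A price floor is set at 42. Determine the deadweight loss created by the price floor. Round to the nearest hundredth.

3.67

Rewriting demand in inverse form: P = 59 - 2Q.
Free-market equilibrium: 59 - 2Q = 15 + 2.5Q gives Q* = 9.7778, P* = 39.4444.
At P = 42, buyers demand (59 - 42)/2 = 8.5 while sellers would supply more, so the quantity traded is 8.5 at price 42.
The lost-trades triangle has base Q* - 8.5 = 1.2778 and height equal to the gap between the curves at Q = 8.5, which is 42 - 36.25 = 5.75. DWL = (1/2)(1.2778)(5.75) = 3.6736.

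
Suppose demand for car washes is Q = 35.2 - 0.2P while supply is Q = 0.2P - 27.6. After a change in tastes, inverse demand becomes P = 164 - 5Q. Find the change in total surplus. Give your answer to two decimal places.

-38.40

Rewriting demand in inverse form: P = 176 - 5Q.
Rewriting supply in inverse form: P = 138 + 5Q.
Initial equilibrium: Q_0 = 3.8, P_0 = 157; CS_0 = (1/2)(3.8)(19) = 36.1, PS_0 = (1/2)(3.8)(19) = 36.1.
New equilibrium: 164 - 5Q = 138 + 5Q gives Q_1 = 2.6, P_1 = 151; CS_1 = 16.9, PS_1 = 16.9.
Change in total surplus = (16.9 + 16.9) - (36.1 + 36.1) = -38.4.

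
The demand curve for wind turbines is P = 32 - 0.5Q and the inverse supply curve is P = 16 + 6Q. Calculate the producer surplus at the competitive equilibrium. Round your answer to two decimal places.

Setting demand equal to supply, 16 = 6.5Q, so Q* = 2.4615 and P* = 30.7692.
Producer surplus is the triangle above supply below P*: (1/2)(2.4615)(30.7692 - 16) = (1/2)(2.4615)(14.7692) = 18.1775.

18.18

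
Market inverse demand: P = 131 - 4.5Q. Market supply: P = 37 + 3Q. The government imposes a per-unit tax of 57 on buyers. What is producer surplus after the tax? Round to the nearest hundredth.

36.51

Pre-tax equilibrium: 131 - 4.5Q = 37 + 3Q gives Q* = 12.5333, P* = 74.6.
With the tax, buyers' net willingness to pay falls by 57: (131 - 57) - 4.5Q = 37 + 3Q, so Q_t = 4.9333. Buyers pay P_b = 108.8; sellers receive P_s = P_b - 57 = 51.8.
PS = (1/2)(Q_t)(P_s - 37) = (1/2)(4.9333)(14.8) = 36.5067.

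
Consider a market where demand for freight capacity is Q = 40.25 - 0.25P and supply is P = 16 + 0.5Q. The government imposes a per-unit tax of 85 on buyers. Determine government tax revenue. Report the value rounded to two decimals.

Rewriting demand in inverse form: P = 161 - 4Q.
Without the tax, 161 - 4Q = 16 + 0.5Q so Q* = 32.2222 and P* = 32.1111.
With the tax, buyers' net willingness to pay falls by 85: (161 - 85) - 4Q = 16 + 0.5Q, so Q_t = 13.3333. Buyers pay P_b = 107.6667; sellers receive P_s = P_b - 85 = 22.6667.
Tax revenue = t x Q_t = 85 x 13.3333 = 1133.3333.

1133.33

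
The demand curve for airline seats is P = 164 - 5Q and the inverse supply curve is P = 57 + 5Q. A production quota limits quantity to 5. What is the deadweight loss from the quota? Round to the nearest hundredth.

162.45

Unrestricted equilibrium: Q* = (164 - 57)/(5 + 5) = 10.7.
At Q = 5 the demand price is 164 - 5(5) = 139 and the supply price is 57 + 5(5) = 82.
DWL = (1/2)(gap between curves at 5) x (Q* - 5) = (1/2)(57)(5.7) = 162.45.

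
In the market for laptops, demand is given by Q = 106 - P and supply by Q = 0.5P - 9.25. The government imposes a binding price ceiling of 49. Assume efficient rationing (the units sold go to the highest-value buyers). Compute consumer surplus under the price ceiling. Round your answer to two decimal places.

752.97

Rewriting demand in inverse form: P = 106 - Q.
Rewriting supply in inverse form: P = 18.5 + 2Q.
Without the control, 106 - Q = 18.5 + 2Q so Q* = 29.1667 and P* = 76.8333.
At the ceiling price 49, quantity supplied is (49 - 18.5)/2 = 15.25; supply is the short side, so Q = 15.25 trades at P = 49.
The demand price at Q = 15.25 is 90.75. CS is the trapezoid between demand and 49 over [0, 15.25]: (1/2)[(106 - 49) + (90.75 - 49)](15.25) = 752.9688.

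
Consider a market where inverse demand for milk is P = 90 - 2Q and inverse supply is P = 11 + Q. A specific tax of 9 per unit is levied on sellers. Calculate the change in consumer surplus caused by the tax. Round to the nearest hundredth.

Pre-tax equilibrium: 90 - 2Q = 11 + Q gives Q* = 26.3333, P* = 37.3333.
A tax on sellers shifts supply up by 9: 90 - 2Q = 11 + Q + 9, so Q_t = 23.3333. Buyers pay P_b = 43.3333; sellers receive P_s = P_b - 9 = 34.3333.
Consumers lose the trapezoid between P* and P_b out to Q_t plus the triangle from Q_t to Q*: change in CS = 544.4444 - 693.4444 = -149.

-149.00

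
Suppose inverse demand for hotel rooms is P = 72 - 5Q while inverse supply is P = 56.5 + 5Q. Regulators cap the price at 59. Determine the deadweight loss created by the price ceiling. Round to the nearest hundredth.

5.51

Without the control, 72 - 5Q = 56.5 + 5Q so Q* = 1.55 and P* = 64.25.
At P = 59, sellers supply (59 - 56.5)/5 = 0.5 while buyers want more, so the quantity traded is 0.5 at price 59.
At Q = 0.5 the demand price is 69.5 and the supply price is 59. Deadweight loss is the triangle between the curves from 0.5 to 1.55: (1/2)(69.5 - 59)(1.55 - 0.5) = 5.5125.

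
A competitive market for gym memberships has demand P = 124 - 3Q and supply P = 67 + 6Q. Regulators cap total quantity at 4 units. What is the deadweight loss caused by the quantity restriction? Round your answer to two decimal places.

24.50

Unrestricted equilibrium: Q* = (124 - 67)/(3 + 6) = 6.3333.
At Q = 4 the demand price is 124 - 3(4) = 112 and the supply price is 67 + 6(4) = 91.
Deadweight loss is the triangle between the curves from 4 to 6.3333: (1/2)(112 - 91)(6.3333 - 4) = 24.5.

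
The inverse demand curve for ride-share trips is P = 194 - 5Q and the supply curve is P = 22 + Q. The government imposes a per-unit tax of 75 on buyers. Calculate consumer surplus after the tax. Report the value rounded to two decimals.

Pre-tax equilibrium: 194 - 5Q = 22 + Q gives Q* = 28.6667, P* = 50.6667.
A tax on buyers shifts demand down by 75: (194 - 75) - 5Q = 22 + Q, so Q_t = 16.1667. Buyers pay P_b = 113.1667; sellers receive P_s = P_b - 75 = 38.1667.
Consumer surplus is the triangle under demand above P_b: (1/2)(16.1667)(194 - 113.1667) = 653.4028.

653.40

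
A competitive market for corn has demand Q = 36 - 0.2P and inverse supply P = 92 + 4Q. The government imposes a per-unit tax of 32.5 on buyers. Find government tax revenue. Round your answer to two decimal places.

Rewriting demand in inverse form: P = 180 - 5Q.
Without the tax, 180 - 5Q = 92 + 4Q so Q* = 9.7778 and P* = 131.1111.
A tax on buyers shifts demand down by 32.5: (180 - 32.5) - 5Q = 92 + 4Q, so Q_t = 6.1667. Buyers pay P_b = 149.1667; sellers receive P_s = P_b - 32.5 = 116.6667.
Tax revenue = t x Q_t = 32.5 x 6.1667 = 200.4167.

200.42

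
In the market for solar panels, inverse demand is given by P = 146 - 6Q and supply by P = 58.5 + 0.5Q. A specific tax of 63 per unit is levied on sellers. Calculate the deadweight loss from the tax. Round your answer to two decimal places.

305.31

Without the tax, 146 - 6Q = 58.5 + 0.5Q so Q* = 13.4615 and P* = 65.2308.
A tax on sellers shifts supply up by 63: 146 - 6Q = 58.5 + 0.5Q + 63, so Q_t = 3.7692. Buyers pay P_b = 123.3846; sellers receive P_s = P_b - 63 = 60.3846.
Deadweight loss is the triangle between the curves from Q_t to Q*: (1/2)(13.4615 - 3.7692)(63) = 305.3077.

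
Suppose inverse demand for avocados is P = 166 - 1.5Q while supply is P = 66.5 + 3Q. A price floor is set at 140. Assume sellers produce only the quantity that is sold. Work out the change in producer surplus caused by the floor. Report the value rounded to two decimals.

89.98

Without the control, 166 - 1.5Q = 66.5 + 3Q so Q* = 22.1111 and P* = 132.8333.
At P = 140, buyers demand (166 - 140)/1.5 = 17.3333 while sellers would supply more, so the quantity traded is 17.3333 at price 140.
PS goes from (1/2)(22.1111)(66.3333) = 733.3519 to 823.3333 (computed as (140 - 66.5)(17.3333) - (1/2)(3)(17.3333)^2), a change of 89.9815.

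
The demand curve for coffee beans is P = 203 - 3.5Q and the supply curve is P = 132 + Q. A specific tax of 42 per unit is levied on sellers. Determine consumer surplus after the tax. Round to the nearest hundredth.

Without the tax, 203 - 3.5Q = 132 + Q so Q* = 15.7778 and P* = 147.7778.
With the tax, sellers need 42 more per unit: 203 - 3.5Q = 132 + Q + 42, so Q_t = 6.4444. Buyers pay P_b = 180.4444; sellers receive P_s = P_b - 42 = 138.4444.
CS = (1/2)(Q_t)(203 - P_b) = (1/2)(6.4444)(22.5556) = 72.679.

72.68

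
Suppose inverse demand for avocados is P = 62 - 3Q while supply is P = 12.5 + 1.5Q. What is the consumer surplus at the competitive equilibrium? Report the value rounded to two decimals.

181.50

Equilibrium: 62 - 3Q = 12.5 + 1.5Q, so Q* = 11 and P* = 29.
Consumer surplus is the triangle under demand above P*: (1/2)(11)(62 - 29) = (1/2)(11)(33) = 181.5.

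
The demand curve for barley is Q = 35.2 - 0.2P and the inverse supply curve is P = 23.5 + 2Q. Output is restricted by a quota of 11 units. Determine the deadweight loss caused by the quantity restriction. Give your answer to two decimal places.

Rewriting demand in inverse form: P = 176 - 5Q.
Without the quota, 176 - 5Q = 23.5 + 2Q gives Q* = 21.7857.
At Q = 11 the demand price is 176 - 5(11) = 121 and the supply price is 23.5 + 2(11) = 45.5.
Deadweight loss is the triangle between the curves from 11 to 21.7857: (1/2)(121 - 45.5)(21.7857 - 11) = 407.1607.

407.16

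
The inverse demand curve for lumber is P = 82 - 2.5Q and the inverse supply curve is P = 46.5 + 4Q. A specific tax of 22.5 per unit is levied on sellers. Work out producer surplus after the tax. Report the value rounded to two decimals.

8.00

Without the tax, 82 - 2.5Q = 46.5 + 4Q so Q* = 5.4615 and P* = 68.3462.
With the tax, sellers need 22.5 more per unit: 82 - 2.5Q = 46.5 + 4Q + 22.5, so Q_t = 2. Buyers pay P_b = 77; sellers receive P_s = P_b - 22.5 = 54.5.
PS = (1/2)(Q_t)(P_s - 46.5) = (1/2)(2)(8) = 8.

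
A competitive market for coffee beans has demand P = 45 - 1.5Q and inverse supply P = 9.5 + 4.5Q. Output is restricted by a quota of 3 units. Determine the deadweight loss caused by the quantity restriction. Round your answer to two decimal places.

Unrestricted equilibrium: Q* = (45 - 9.5)/(1.5 + 4.5) = 5.9167.
At Q = 3 the demand price is 45 - 1.5(3) = 40.5 and the supply price is 9.5 + 4.5(3) = 23.
Deadweight loss is the triangle between the curves from 3 to 5.9167: (1/2)(40.5 - 23)(5.9167 - 3) = 25.5208.

25.52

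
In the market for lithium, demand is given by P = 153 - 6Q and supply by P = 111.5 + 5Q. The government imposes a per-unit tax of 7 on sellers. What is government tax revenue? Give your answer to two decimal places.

Without the tax, 153 - 6Q = 111.5 + 5Q so Q* = 3.7727 and P* = 130.3636.
With the tax, sellers need 7 more per unit: 153 - 6Q = 111.5 + 5Q + 7, so Q_t = 3.1364. Buyers pay P_b = 134.1818; sellers receive P_s = P_b - 7 = 127.1818.
Tax revenue = t x Q_t = 7 x 3.1364 = 21.9545.

21.95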